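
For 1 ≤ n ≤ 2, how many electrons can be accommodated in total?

Total orbitals = 1² + 2² = 5. Doubling for spin gives 10 electrons.

10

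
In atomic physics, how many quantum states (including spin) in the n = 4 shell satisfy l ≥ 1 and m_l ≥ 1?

12

The n = 4 shell has l = 0 through 3; check each.
Contributions: l=1 → 1; l=2 → 2; l=3 → 3.
Orbitals: 1 + 2 + 3 = 6. Each orbital carries two spin states, so 6 × 2 = 12 states.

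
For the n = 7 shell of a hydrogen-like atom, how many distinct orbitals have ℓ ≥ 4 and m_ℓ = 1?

The n = 7 shell has ℓ = 0 through 6; check each.
Orbitals with ℓ ≥ 4 and m_ℓ = 1, by ℓ: ℓ=4 → 1; ℓ=5 → 1; ℓ=6 → 1.
Total orbitals: 1 + 1 + 1 = 3.

3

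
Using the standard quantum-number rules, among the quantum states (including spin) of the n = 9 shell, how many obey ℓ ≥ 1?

160

The n = 9 shell has ℓ = 0 through 8; check each.
Orbitals with ℓ ≥ 1, by ℓ: ℓ=1 → 3; ℓ=2 → 5; ℓ=3 → 7; ℓ=4 → 9; ℓ=5 → 11; ℓ=6 → 13; ℓ=7 → 15; ℓ=8 → 17.
Orbitals: 3 + 5 + 7 + 9 + 11 + 13 + 15 + 17 = 80. Each orbital carries two spin states, so 80 × 2 = 160 states.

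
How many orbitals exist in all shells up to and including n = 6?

Total orbitals = 1² + 2² + 3² + 4² + 5² + 6² = 91.

91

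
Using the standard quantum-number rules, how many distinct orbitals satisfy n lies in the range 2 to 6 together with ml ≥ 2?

20

Count contributing orbitals for each principal shell:
n=3 → 1; n=4 → 3; n=5 → 6; n=6 → 10.
Total orbitals: 1 + 3 + 6 + 10 = 20.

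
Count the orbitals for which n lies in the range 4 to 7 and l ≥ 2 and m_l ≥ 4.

10

Count contributing orbitals for each principal shell:
n=5 → 1; n=6 → 3; n=7 → 6.
Total orbitals: 1 + 3 + 6 = 10.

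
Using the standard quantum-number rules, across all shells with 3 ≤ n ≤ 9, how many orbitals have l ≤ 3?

105

For each n in the range, tally the orbitals obeying l ≤ 3:
n=3 → 9; n=4 → 16; n=5 → 16; n=6 → 16; n=7 → 16; n=8 → 16; n=9 → 16.
Total orbitals: 9 + 16 + 16 + 16 + 16 + 16 + 16 = 105.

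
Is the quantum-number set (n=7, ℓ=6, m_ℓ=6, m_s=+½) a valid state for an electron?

n = 7 is a positive integer. ℓ = 6 satisfies 0 ≤ ℓ ≤ n−1 = 6. m_ℓ = 6 lies in the range −ℓ … +ℓ (here −6 … 6). m_s = +1/2 is one of ±1/2.
All four constraints are satisfied.

Allowed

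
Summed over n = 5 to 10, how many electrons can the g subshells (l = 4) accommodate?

108

A g subshell (l = 4) exists for every n ≥ 5, so shells n = 5, 6, 7, 8, 9, 10 each contribute one — 6 subshells.
Since each g subshell holds 2(2·4+1) = 18 electrons, the total is 6 × 18 = 108.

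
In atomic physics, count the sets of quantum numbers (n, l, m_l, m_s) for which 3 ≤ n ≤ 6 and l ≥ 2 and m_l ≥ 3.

Treat each shell separately and count matching orbitals:
n=4 → 1; n=5 → 3; n=6 → 6.
Orbitals: 1 + 3 + 6 = 10. Including both spin states (m_s = ±1/2) gives 2 × 10 = 20 states.

20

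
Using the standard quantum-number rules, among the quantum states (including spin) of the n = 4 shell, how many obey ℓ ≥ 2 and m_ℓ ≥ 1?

10

The (ℓ, m_ℓ) pairs meeting ℓ ≥ 2 and m_ℓ ≥ 1 give: ℓ=2 → 2; ℓ=3 → 3.
Orbitals: 2 + 3 = 5. Each orbital carries two spin states, so 5 × 2 = 10 states.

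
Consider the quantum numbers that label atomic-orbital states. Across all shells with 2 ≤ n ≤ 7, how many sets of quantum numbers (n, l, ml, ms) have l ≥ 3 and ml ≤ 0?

Work shell by shell — for each n, count the (l, ml) pairs that satisfy l ≥ 3 and ml ≤ 0:
n=4 → 4; n=5 → 9; n=6 → 15; n=7 → 22.
Orbitals: 4 + 9 + 15 + 22 = 50. Including both spin states (ms = ±1/2) gives 2 × 50 = 100 states.

100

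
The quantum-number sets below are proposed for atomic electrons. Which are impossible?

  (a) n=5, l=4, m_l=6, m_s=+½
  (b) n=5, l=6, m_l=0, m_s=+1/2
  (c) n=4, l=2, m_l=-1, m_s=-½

(a) and (b)

(a) has |m_l| = 6 > l = 4, violating −l ≤ m_l ≤ l.
(b) has l = 6 ≥ n = 5, violating 0 ≤ l ≤ n−1.
The remaining set (c) satisfies all four rules.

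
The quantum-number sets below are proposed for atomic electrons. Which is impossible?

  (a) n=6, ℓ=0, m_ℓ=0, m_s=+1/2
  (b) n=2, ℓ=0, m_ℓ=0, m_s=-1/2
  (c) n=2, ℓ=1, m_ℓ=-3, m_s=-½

(c) has |m_ℓ| = 3 > ℓ = 1, violating −ℓ ≤ m_ℓ ≤ ℓ.
The remaining sets (a), (b) satisfy all four rules.

(c)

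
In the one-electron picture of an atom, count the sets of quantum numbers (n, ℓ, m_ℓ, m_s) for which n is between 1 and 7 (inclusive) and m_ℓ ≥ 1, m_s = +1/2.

56

Count contributing orbitals for each principal shell:
n=2 → 1; n=3 → 3; n=4 → 6; n=5 → 10; n=6 → 15; n=7 → 21.
Orbitals: 1 + 3 + 6 + 10 + 15 + 21 = 56. With m_s fixed to +1/2 there is one state per orbital, so 56 states.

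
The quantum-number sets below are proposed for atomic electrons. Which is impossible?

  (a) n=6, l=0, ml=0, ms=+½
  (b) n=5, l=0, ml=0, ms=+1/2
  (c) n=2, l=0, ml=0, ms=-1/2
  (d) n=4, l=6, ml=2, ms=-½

(d)

(d) has l = 6 ≥ n = 4, violating 0 ≤ l ≤ n−1.
The remaining sets (a), (b), (c) satisfy all four rules.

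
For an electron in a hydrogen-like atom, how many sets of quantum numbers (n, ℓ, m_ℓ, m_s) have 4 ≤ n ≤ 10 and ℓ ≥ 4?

518

For each n in the range, tally the orbitals obeying ℓ ≥ 4:
n=5 → 9; n=6 → 20; n=7 → 33; n=8 → 48; n=9 → 65; n=10 → 84.
Orbitals: 9 + 20 + 33 + 48 + 65 + 84 = 259. Including both spin states (m_s = ±1/2) gives 2 × 259 = 518 states.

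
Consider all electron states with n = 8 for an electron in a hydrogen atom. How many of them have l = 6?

Go through l = 0, …, 7 (the values permitted for n = 8).
Contributions: l=6 → 13.
Orbitals: 13. Each orbital carries two spin states, so 13 × 2 = 26 states.

26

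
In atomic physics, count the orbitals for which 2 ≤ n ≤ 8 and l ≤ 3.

93

Treat each shell separately and count matching orbitals:
n=2 → 4; n=3 → 9; n=4 → 16; n=5 → 16; n=6 → 16; n=7 → 16; n=8 → 16.
Total orbitals: 4 + 9 + 16 + 16 + 16 + 16 + 16 = 93.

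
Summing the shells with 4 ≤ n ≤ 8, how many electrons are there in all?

Shell n has n² orbitals: 4²=16 + 5²=25 + 6²=36 + 7²=49 + 8²=64 = 190 orbitals.
Two spin states per orbital: 2 × 190 = 380 electrons.

380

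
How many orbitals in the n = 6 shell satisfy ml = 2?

For n = 6, l ranges over 0 … 5.
The (l, ml) pairs meeting ml = 2 give: l=2 → 1; l=3 → 1; l=4 → 1; l=5 → 1.
Total orbitals: 1 + 1 + 1 + 1 = 4.

4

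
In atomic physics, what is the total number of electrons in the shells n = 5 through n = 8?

348

Shell n has n² orbitals: 5²=25 + 6²=36 + 7²=49 + 8²=64 = 174 orbitals.
Two spin states per orbital: 2 × 174 = 348 electrons.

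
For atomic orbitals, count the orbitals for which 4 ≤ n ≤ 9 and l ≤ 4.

Per-shell orbital counts meeting the constraint:
n=4 → 16; n=5 → 25; n=6 → 25; n=7 → 25; n=8 → 25; n=9 → 25.
Total orbitals: 16 + 25 + 25 + 25 + 25 + 25 = 141.

141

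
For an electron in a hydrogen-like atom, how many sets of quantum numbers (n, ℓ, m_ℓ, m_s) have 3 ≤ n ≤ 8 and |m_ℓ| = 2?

Go shell by shell, enumerating (ℓ, m_ℓ) with |m_ℓ| = 2:
n=3 → 2; n=4 → 4; n=5 → 6; n=6 → 8; n=7 → 10; n=8 → 12.
Orbitals: 2 + 4 + 6 + 8 + 10 + 12 = 42. Including both spin states (m_s = ±1/2) gives 2 × 42 = 84 states.

84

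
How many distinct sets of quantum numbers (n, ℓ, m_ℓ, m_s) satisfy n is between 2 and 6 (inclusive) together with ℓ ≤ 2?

80

Go shell by shell, enumerating (ℓ, m_ℓ) with ℓ ≤ 2:
n=2 → 4; n=3 → 9; n=4 → 9; n=5 → 9; n=6 → 9.
Orbitals: 4 + 9 + 9 + 9 + 9 = 40. Including both spin states (m_s = ±1/2) gives 2 × 40 = 80 states.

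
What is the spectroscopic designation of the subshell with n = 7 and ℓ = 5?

ℓ = 5 corresponds to the letter 'h', so the subshell is 7h.

7h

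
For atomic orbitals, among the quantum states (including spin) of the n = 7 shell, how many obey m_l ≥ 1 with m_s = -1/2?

21

The (l, m_l) pairs meeting m_l ≥ 1 give: l=1 → 1; l=2 → 2; l=3 → 3; l=4 → 4; l=5 → 5; l=6 → 6.
Orbitals: 1 + 2 + 3 + 4 + 5 + 6 = 21. With m_s fixed to a single value there is one state per orbital, giving 21 states.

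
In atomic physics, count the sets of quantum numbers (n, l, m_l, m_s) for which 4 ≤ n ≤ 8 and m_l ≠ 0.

320

Count contributing orbitals for each principal shell:
n=4 → 12; n=5 → 20; n=6 → 30; n=7 → 42; n=8 → 56.
Orbitals: 12 + 20 + 30 + 42 + 56 = 160. Including both spin states (m_s = ±1/2) gives 2 × 160 = 320 states.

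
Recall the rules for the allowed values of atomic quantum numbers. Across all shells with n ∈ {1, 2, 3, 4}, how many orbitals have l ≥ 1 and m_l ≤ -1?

Count contributing orbitals for each principal shell:
n=2 → 1; n=3 → 3; n=4 → 6.
Total orbitals: 1 + 3 + 6 = 10.

10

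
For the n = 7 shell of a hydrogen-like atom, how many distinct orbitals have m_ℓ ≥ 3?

Go through ℓ = 0, …, 6 (the values permitted for n = 7).
Contributions: ℓ=3 → 1; ℓ=4 → 2; ℓ=5 → 3; ℓ=6 → 4.
Total orbitals: 1 + 2 + 3 + 4 = 10.

10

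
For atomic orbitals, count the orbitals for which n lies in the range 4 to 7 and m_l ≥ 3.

20

Per-shell orbital counts meeting the constraint:
n=4 → 1; n=5 → 3; n=6 → 6; n=7 → 10.
Total orbitals: 1 + 3 + 6 + 10 = 20.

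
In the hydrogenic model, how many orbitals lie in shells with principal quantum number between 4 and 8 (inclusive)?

Shell n has n² orbitals: 4²=16 + 5²=25 + 6²=36 + 7²=49 + 8²=64 = 190 orbitals.

190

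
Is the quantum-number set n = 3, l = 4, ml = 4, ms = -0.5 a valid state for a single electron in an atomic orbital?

Not allowed

The orbital quantum number must satisfy 0 ≤ l ≤ n−1. With n = 3 the allowed l values are 0, 1, 2, so l = 4 is out of range.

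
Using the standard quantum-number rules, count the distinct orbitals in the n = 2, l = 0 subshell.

A subshell has 2l+1 orbitals; with l = 0, that's 1.

1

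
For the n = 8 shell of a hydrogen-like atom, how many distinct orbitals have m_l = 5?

Per l-value: l=5 → 1; l=6 → 1; l=7 → 1.
Total orbitals: 1 + 1 + 1 = 3.

3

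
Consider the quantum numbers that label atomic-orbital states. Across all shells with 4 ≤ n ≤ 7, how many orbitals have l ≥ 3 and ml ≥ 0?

50

Go shell by shell, enumerating (l, ml) with l ≥ 3 and ml ≥ 0:
n=4 → 4; n=5 → 9; n=6 → 15; n=7 → 22.
Total orbitals: 4 + 9 + 15 + 22 = 50.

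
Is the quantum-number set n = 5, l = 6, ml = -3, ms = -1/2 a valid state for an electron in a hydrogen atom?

The orbital quantum number must satisfy 0 ≤ l ≤ n−1. With n = 5 the allowed l values are 0, 1, 2, 3, 4, so l = 6 is out of range.

Invalid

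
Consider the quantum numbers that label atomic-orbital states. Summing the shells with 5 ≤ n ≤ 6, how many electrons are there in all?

Shell n has n² orbitals: 5²=25 + 6²=36 = 61 orbitals.
Two spin states per orbital: 2 × 61 = 122 electrons.

122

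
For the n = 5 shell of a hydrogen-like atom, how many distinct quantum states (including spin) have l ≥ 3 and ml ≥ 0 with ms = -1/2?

With n = 5 the allowed l are 0, 1, …, 4.
The (l, ml) pairs meeting l ≥ 3 and ml ≥ 0 give: l=3 → 4; l=4 → 5.
Orbitals: 4 + 5 = 9. With ms fixed to a single value there is one state per orbital, giving 9 states.

9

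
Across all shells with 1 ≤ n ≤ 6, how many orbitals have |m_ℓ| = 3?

12

Count contributing orbitals for each principal shell:
n=4 → 2; n=5 → 4; n=6 → 6.
Total orbitals: 2 + 4 + 6 = 12.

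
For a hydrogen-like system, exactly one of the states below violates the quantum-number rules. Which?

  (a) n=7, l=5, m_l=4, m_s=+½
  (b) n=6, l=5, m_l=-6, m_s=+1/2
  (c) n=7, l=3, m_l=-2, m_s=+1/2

(b)

(b) has |m_l| = 6 > l = 5, violating −l ≤ m_l ≤ l.
The remaining sets (a), (c) satisfy all four rules.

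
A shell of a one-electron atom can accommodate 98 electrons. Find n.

n = 7

2n² = 98 ⇒ n² = 49 ⇒ n = 7.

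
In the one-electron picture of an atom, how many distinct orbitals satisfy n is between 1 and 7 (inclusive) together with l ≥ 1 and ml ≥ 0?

77

Go shell by shell, enumerating (l, ml) with l ≥ 1 and ml ≥ 0:
n=2 → 2; n=3 → 5; n=4 → 9; n=5 → 14; n=6 → 20; n=7 → 27.
Total orbitals: 2 + 5 + 9 + 14 + 20 + 27 = 77.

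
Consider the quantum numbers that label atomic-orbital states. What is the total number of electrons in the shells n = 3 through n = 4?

50

Shell n has n² orbitals: 3²=9 + 4²=16 = 25 orbitals.
Two spin states per orbital: 2 × 25 = 50 electrons.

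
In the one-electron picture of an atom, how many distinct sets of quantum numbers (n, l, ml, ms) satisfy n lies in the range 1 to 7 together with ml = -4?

12

For each n in the range, tally the orbitals obeying ml = -4:
n=5 → 1; n=6 → 2; n=7 → 3.
Orbitals: 1 + 2 + 3 = 6. Including both spin states (ms = ±1/2) gives 2 × 6 = 12 states.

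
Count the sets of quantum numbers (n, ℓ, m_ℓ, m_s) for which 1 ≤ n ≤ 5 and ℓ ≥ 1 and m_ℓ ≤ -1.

40

Go shell by shell, enumerating (ℓ, m_ℓ) with ℓ ≥ 1 and m_ℓ ≤ -1:
n=2 → 1; n=3 → 3; n=4 → 6; n=5 → 10.
Orbitals: 1 + 3 + 6 + 10 = 20. Including both spin states (m_s = ±1/2) gives 2 × 20 = 40 states.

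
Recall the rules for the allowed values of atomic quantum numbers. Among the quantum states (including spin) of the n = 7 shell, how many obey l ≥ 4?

66

Contributions: l=4 → 9; l=5 → 11; l=6 → 13.
Orbitals: 9 + 11 + 13 = 33. Each orbital carries two spin states, so 33 × 2 = 66 states.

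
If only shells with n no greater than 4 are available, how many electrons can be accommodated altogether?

Total orbitals = 1² + 2² + 3² + 4² = 30. Doubling for spin gives 60 electrons.

60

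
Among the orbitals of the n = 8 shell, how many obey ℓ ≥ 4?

48

The n = 8 shell has ℓ = 0 through 7; check each.
Contributions: ℓ=4 → 9; ℓ=5 → 11; ℓ=6 → 13; ℓ=7 → 15.
Total orbitals: 9 + 11 + 13 + 15 = 48.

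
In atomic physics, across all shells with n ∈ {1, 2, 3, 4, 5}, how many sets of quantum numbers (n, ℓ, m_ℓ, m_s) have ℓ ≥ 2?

Work shell by shell — for each n, count the (ℓ, m_ℓ) pairs that satisfy ℓ ≥ 2:
n=3 → 5; n=4 → 12; n=5 → 21.
Orbitals: 5 + 12 + 21 = 38. Including both spin states (m_s = ±1/2) gives 2 × 38 = 76 states.

76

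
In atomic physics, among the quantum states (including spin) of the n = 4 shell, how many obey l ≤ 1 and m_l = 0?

4

The n = 4 shell has l = 0 through 3; check each.
Per l-value: l=0 → 1; l=1 → 1.
Orbitals: 1 + 1 = 2. Each orbital carries two spin states, so 2 × 2 = 4 states.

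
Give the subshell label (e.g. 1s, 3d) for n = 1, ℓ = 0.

ℓ = 0 corresponds to the letter 's', so the subshell is 1s.

1s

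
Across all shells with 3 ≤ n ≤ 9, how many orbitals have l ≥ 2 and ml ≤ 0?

140

Count contributing orbitals for each principal shell:
n=3 → 3; n=4 → 7; n=5 → 12; n=6 → 18; n=7 → 25; n=8 → 33; n=9 → 42.
Total orbitals: 3 + 7 + 12 + 18 + 25 + 33 + 42 = 140.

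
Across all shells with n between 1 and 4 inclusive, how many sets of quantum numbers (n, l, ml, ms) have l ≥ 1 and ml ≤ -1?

20

Treat each shell separately and count matching orbitals:
n=2 → 1; n=3 → 3; n=4 → 6.
Orbitals: 1 + 3 + 6 = 10. Including both spin states (ms = ±1/2) gives 2 × 10 = 20 states.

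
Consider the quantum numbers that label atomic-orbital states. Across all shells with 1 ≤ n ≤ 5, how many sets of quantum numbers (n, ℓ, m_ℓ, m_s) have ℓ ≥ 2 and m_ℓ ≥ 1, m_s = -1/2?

16

Count contributing orbitals for each principal shell:
n=3 → 2; n=4 → 5; n=5 → 9.
Orbitals: 2 + 5 + 9 = 16. With m_s fixed to -1/2 there is one state per orbital, so 16 states.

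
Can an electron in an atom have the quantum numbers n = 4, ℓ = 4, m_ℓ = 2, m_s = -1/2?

Not allowed

The orbital quantum number must satisfy 0 ≤ ℓ ≤ n−1. With n = 4 the allowed ℓ values are 0, 1, 2, 3, so ℓ = 4 is out of range.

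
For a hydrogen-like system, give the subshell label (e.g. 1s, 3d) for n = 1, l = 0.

l = 0 corresponds to the letter 's', so the subshell is 1s.

1s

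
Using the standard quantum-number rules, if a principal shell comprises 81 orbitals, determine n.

n = 9

n² = 81 ⇒ n = 9.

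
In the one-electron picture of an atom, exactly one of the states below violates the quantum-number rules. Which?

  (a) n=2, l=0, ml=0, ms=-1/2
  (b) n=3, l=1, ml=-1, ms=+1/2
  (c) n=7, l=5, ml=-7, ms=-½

(c) has |ml| = 7 > l = 5, violating −l ≤ ml ≤ l.
The remaining sets (a), (b) satisfy all four rules.

(c)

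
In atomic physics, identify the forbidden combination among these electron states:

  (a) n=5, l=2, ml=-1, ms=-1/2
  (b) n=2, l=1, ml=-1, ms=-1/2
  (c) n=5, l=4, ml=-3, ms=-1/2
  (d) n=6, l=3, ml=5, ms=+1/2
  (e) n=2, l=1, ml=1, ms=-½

(d)

(d) has |ml| = 5 > l = 3, violating −l ≤ ml ≤ l.
The remaining sets (a), (b), (c), (e) satisfy all four rules.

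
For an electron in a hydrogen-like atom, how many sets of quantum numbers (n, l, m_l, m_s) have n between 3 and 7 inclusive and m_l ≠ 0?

220

Count contributing orbitals for each principal shell:
n=3 → 6; n=4 → 12; n=5 → 20; n=6 → 30; n=7 → 42.
Orbitals: 6 + 12 + 20 + 30 + 42 = 110. Including both spin states (m_s = ±1/2) gives 2 × 110 = 220 states.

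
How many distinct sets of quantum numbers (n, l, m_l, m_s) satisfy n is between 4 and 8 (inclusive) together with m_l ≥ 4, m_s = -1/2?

20

For each n in the range, tally the orbitals obeying m_l ≥ 4:
n=5 → 1; n=6 → 3; n=7 → 6; n=8 → 10.
Orbitals: 1 + 3 + 6 + 10 = 20. With m_s fixed to -1/2 there is one state per orbital, so 20 states.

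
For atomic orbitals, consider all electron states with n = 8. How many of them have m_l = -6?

4

For n = 8, l ranges over 0 … 7.
Orbitals with m_l = -6, by l: l=6 → 1; l=7 → 1.
Orbitals: 1 + 1 = 2. Each orbital carries two spin states, so 2 × 2 = 4 states.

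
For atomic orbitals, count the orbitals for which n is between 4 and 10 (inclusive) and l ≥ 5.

205

For each n in the range, tally the orbitals obeying l ≥ 5:
n=6 → 11; n=7 → 24; n=8 → 39; n=9 → 56; n=10 → 75.
Total orbitals: 11 + 24 + 39 + 56 + 75 = 205.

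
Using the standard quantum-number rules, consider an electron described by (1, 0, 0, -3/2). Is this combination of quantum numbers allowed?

Not allowed

The spin quantum number for an electron can only be ms = +1/2 or −1/2; ms = -3/2 is not one of those.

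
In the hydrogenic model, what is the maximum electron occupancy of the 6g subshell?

18

A subshell with l = 4 has 2l+1 = 9 orbitals, each holding 2 electrons (spin ±1/2), so 9 × 2 = 18.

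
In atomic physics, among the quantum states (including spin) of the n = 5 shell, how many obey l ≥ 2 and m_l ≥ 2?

Go through l = 0, …, 4 (the values permitted for n = 5).
Orbitals with l ≥ 2 and m_l ≥ 2, by l: l=2 → 1; l=3 → 2; l=4 → 3.
Orbitals: 1 + 2 + 3 = 6. Each orbital carries two spin states, so 6 × 2 = 12 states.

12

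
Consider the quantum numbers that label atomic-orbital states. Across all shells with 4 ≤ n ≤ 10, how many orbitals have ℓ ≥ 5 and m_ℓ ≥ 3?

65

For each n in the range, tally the orbitals obeying ℓ ≥ 5 and m_ℓ ≥ 3:
n=6 → 3; n=7 → 7; n=8 → 12; n=9 → 18; n=10 → 25.
Total orbitals: 3 + 7 + 12 + 18 + 25 = 65.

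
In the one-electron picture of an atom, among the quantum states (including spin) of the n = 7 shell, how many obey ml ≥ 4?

12

Contributions: l=4 → 1; l=5 → 2; l=6 → 3.
Orbitals: 1 + 2 + 3 = 6. Each orbital carries two spin states, so 6 × 2 = 12 states.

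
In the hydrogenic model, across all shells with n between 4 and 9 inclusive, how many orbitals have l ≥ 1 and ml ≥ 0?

149

Count contributing orbitals for each principal shell:
n=4 → 9; n=5 → 14; n=6 → 20; n=7 → 27; n=8 → 35; n=9 → 44.
Total orbitals: 9 + 14 + 20 + 27 + 35 + 44 = 149.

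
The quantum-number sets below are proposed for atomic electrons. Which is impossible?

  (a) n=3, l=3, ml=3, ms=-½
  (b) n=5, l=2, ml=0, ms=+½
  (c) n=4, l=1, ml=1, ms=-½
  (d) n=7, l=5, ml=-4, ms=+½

(a)

(a) has l = 3 ≥ n = 3, violating 0 ≤ l ≤ n−1.
The remaining sets (b), (c), (d) satisfy all four rules.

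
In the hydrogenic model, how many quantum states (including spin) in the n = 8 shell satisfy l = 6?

26

With n = 8 the allowed l are 0, 1, …, 7.
Contributions: l=6 → 13.
Orbitals: 13. Each orbital carries two spin states, so 13 × 2 = 26 states.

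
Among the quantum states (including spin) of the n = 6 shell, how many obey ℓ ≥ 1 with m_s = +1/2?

35

With n = 6 the allowed ℓ are 0, 1, …, 5.
Orbitals with ℓ ≥ 1, by ℓ: ℓ=1 → 3; ℓ=2 → 5; ℓ=3 → 7; ℓ=4 → 9; ℓ=5 → 11.
Orbitals: 3 + 5 + 7 + 9 + 11 = 35. With m_s fixed to a single value there is one state per orbital, giving 35 states.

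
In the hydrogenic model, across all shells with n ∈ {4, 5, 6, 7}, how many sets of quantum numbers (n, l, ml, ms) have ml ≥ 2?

Count contributing orbitals for each principal shell:
n=4 → 3; n=5 → 6; n=6 → 10; n=7 → 15.
Orbitals: 3 + 6 + 10 + 15 = 34. Including both spin states (ms = ±1/2) gives 2 × 34 = 68 states.

68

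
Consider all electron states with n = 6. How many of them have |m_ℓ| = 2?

16

With n = 6 the allowed ℓ are 0, 1, …, 5.
The (ℓ, m_ℓ) pairs meeting |m_ℓ| = 2 give: ℓ=2 → 2; ℓ=3 → 2; ℓ=4 → 2; ℓ=5 → 2.
Orbitals: 2 + 2 + 2 + 2 = 8. Each orbital carries two spin states, so 8 × 2 = 16 states.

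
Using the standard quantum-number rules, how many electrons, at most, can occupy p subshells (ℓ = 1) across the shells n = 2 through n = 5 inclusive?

A p subshell (ℓ = 1) exists for every n ≥ 2, so shells n = 2, 3, 4, 5 each contribute one — 4 subshells.
Since each p subshell holds 2(2·1+1) = 6 electrons, the total is 4 × 6 = 24.

24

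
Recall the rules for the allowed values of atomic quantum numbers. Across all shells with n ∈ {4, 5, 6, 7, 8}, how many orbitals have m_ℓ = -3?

15

Go shell by shell, enumerating (ℓ, m_ℓ) with m_ℓ = -3:
n=4 → 1; n=5 → 2; n=6 → 3; n=7 → 4; n=8 → 5.
Total orbitals: 1 + 2 + 3 + 4 + 5 = 15.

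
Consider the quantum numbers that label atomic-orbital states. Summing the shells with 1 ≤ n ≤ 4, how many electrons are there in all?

60

Shell n has n² orbitals: 1²=1 + 2²=4 + 3²=9 + 4²=16 = 30 orbitals.
Two spin states per orbital: 2 × 30 = 60 electrons.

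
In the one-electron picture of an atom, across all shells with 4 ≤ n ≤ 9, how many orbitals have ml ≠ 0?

232

Work shell by shell — for each n, count the (l, ml) pairs that satisfy ml ≠ 0:
n=4 → 12; n=5 → 20; n=6 → 30; n=7 → 42; n=8 → 56; n=9 → 72.
Total orbitals: 12 + 20 + 30 + 42 + 56 + 72 = 232.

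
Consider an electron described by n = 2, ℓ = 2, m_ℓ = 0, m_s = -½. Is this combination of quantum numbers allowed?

Not allowed

The orbital quantum number must satisfy 0 ≤ ℓ ≤ n−1. With n = 2 the allowed ℓ values are 0, 1, so ℓ = 2 is out of range.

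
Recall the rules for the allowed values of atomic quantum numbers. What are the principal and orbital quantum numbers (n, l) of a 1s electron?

n = 1, l = 0

The leading integer gives n = 1; the letter 's' means l = 0.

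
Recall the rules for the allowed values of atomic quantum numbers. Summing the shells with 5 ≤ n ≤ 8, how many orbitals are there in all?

174

Shell n has n² orbitals: 5²=25 + 6²=36 + 7²=49 + 8²=64 = 174 orbitals.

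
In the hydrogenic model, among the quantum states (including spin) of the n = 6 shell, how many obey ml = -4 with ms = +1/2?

2

Go through l = 0, …, 5 (the values permitted for n = 6).
Contributions: l=4 → 1; l=5 → 1.
Orbitals: 1 + 1 = 2. With ms fixed to a single value there is one state per orbital, giving 2 states.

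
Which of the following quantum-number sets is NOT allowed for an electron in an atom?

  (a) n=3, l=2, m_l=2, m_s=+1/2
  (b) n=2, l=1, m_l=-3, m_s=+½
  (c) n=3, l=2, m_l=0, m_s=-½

(b)

(b) has |m_l| = 3 > l = 1, violating −l ≤ m_l ≤ l.
The remaining sets (a), (c) satisfy all four rules.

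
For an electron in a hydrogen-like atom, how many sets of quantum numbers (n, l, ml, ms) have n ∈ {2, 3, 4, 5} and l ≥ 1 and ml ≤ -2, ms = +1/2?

Treat each shell separately and count matching orbitals:
n=3 → 1; n=4 → 3; n=5 → 6.
Orbitals: 1 + 3 + 6 = 10. With ms fixed to +1/2 there is one state per orbital, so 10 states.

10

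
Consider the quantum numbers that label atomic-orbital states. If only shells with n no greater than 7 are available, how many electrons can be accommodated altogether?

280

Total orbitals = 1² + 2² + 3² + 4² + 5² + 6² + 7² = 140. Doubling for spin gives 280 electrons.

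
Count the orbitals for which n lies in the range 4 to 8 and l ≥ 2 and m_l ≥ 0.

95

For each n in the range, tally the orbitals obeying l ≥ 2 and m_l ≥ 0:
n=4 → 7; n=5 → 12; n=6 → 18; n=7 → 25; n=8 → 33.
Total orbitals: 7 + 12 + 18 + 25 + 33 = 95.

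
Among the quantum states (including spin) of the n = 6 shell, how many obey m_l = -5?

The (l, m_l) pairs meeting m_l = -5 give: l=5 → 1.
Orbitals: 1. Each orbital carries two spin states, so 1 × 2 = 2 states.

2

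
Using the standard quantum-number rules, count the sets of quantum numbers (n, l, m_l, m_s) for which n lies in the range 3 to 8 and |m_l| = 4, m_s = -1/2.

Per-shell orbital counts meeting the constraint:
n=5 → 2; n=6 → 4; n=7 → 6; n=8 → 8.
Orbitals: 2 + 4 + 6 + 8 = 20. With m_s fixed to -1/2 there is one state per orbital, so 20 states.

20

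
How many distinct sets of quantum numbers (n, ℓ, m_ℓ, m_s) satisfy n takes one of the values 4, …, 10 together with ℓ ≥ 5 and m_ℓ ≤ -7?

Work shell by shell — for each n, count the (ℓ, m_ℓ) pairs that satisfy ℓ ≥ 5 and m_ℓ ≤ -7:
n=8 → 1; n=9 → 3; n=10 → 6.
Orbitals: 1 + 3 + 6 = 10. Including both spin states (m_s = ±1/2) gives 2 × 10 = 20 states.

20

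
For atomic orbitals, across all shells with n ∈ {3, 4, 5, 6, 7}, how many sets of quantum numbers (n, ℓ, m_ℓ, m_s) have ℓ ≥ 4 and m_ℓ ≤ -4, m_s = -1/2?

Count contributing orbitals for each principal shell:
n=5 → 1; n=6 → 3; n=7 → 6.
Orbitals: 1 + 3 + 6 = 10. With m_s fixed to -1/2 there is one state per orbital, so 10 states.

10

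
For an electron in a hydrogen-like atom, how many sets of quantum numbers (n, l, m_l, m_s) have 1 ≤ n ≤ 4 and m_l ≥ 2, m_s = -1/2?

Per-shell orbital counts meeting the constraint:
n=3 → 1; n=4 → 3.
Orbitals: 1 + 3 = 4. With m_s fixed to -1/2 there is one state per orbital, so 4 states.

4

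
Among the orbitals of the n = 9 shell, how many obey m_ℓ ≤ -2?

28

Per ℓ-value: ℓ=2 → 1; ℓ=3 → 2; ℓ=4 → 3; ℓ=5 → 4; ℓ=6 → 5; ℓ=7 → 6; ℓ=8 → 7.
Total orbitals: 1 + 2 + 3 + 4 + 5 + 6 + 7 = 28.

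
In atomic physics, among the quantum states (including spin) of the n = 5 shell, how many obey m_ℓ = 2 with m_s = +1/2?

The (ℓ, m_ℓ) pairs meeting m_ℓ = 2 give: ℓ=2 → 1; ℓ=3 → 1; ℓ=4 → 1.
Orbitals: 1 + 1 + 1 = 3. With m_s fixed to a single value there is one state per orbital, giving 3 states.

3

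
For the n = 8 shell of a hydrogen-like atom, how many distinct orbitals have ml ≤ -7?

1

With n = 8 the allowed l are 0, 1, …, 7.
Orbitals with ml ≤ -7, by l: l=7 → 1.
Total orbitals: 1.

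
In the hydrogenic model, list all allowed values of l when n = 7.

0, 1, 2, 3, 4, 5, 6

l is an integer with 0 ≤ l ≤ n−1, so for n = 7: l = 0, 1, 2, 3, 4, 5, 6.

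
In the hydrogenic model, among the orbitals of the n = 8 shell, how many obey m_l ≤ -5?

For n = 8, l ranges over 0 … 7.
Orbitals with m_l ≤ -5, by l: l=5 → 1; l=6 → 2; l=7 → 3.
Total orbitals: 1 + 2 + 3 = 6.

6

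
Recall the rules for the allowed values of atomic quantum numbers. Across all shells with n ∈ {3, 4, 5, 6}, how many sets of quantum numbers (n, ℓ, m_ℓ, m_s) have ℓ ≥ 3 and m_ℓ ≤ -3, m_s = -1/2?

10

For each n in the range, tally the orbitals obeying ℓ ≥ 3 and m_ℓ ≤ -3:
n=4 → 1; n=5 → 3; n=6 → 6.
Orbitals: 1 + 3 + 6 = 10. With m_s fixed to -1/2 there is one state per orbital, so 10 states.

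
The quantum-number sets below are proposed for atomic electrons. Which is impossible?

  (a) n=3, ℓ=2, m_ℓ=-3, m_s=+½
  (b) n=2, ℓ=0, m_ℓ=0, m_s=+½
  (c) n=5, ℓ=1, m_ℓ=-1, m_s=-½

(a)

(a) has |m_ℓ| = 3 > ℓ = 2, violating −ℓ ≤ m_ℓ ≤ ℓ.
The remaining sets (b), (c) satisfy all four rules.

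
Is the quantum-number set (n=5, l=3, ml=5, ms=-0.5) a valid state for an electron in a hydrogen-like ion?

Not allowed

The magnetic quantum number must satisfy −l ≤ ml ≤ l. With l = 3, ml can only be -3, -2, -1, 0, 1, 2, 3, so ml = 5 is forbidden.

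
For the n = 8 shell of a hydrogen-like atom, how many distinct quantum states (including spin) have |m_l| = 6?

8

Go through l = 0, …, 7 (the values permitted for n = 8).
Orbitals with |m_l| = 6, by l: l=6 → 2; l=7 → 2.
Orbitals: 2 + 2 = 4. Each orbital carries two spin states, so 4 × 2 = 8 states.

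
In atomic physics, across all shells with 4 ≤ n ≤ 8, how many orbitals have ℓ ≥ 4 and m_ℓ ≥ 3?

30

Treat each shell separately and count matching orbitals:
n=5 → 2; n=6 → 5; n=7 → 9; n=8 → 14.
Total orbitals: 2 + 5 + 9 + 14 = 30.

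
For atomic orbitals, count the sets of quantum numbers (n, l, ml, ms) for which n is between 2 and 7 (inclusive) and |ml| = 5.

Work shell by shell — for each n, count the (l, ml) pairs that satisfy |ml| = 5:
n=6 → 2; n=7 → 4.
Orbitals: 2 + 4 = 6. Including both spin states (ms = ±1/2) gives 2 × 6 = 12 states.

12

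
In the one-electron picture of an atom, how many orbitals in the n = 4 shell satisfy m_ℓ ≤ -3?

Go through ℓ = 0, …, 3 (the values permitted for n = 4).
Contributions: ℓ=3 → 1.
Total orbitals: 1.

1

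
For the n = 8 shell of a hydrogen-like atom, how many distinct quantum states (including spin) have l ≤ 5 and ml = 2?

With n = 8 the allowed l are 0, 1, …, 7.
Per l-value: l=2 → 1; l=3 → 1; l=4 → 1; l=5 → 1.
Orbitals: 1 + 1 + 1 + 1 = 4. Each orbital carries two spin states, so 4 × 2 = 8 states.

8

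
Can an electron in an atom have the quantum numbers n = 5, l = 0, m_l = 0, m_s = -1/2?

n = 5 is a positive integer. l = 0 satisfies 0 ≤ l ≤ n−1 = 4. m_l = 0 lies in the range −l … +l (here 0). m_s = -1/2 is one of ±1/2.
All four constraints are satisfied.

Allowed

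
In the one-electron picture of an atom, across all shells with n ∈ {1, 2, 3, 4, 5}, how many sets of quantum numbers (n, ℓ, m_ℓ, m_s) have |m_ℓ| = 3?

Work shell by shell — for each n, count the (ℓ, m_ℓ) pairs that satisfy |m_ℓ| = 3:
n=4 → 2; n=5 → 4.
Orbitals: 2 + 4 = 6. Including both spin states (m_s = ±1/2) gives 2 × 6 = 12 states.

12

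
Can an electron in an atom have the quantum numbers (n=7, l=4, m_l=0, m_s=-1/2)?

Allowed

n = 7 is a positive integer. l = 4 satisfies 0 ≤ l ≤ n−1 = 6. m_l = 0 lies in the range −l … +l (here −4 … 4). m_s = -1/2 is one of ±1/2.
All four constraints are satisfied.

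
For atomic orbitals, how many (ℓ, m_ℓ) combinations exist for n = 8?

The n = 8 shell contains n² = 8² = 64 orbitals.

64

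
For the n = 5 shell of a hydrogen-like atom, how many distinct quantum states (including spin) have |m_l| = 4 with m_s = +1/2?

Go through l = 0, …, 4 (the values permitted for n = 5).
Contributions: l=4 → 2.
Orbitals: 2. With m_s fixed to a single value there is one state per orbital, giving 2 states.

2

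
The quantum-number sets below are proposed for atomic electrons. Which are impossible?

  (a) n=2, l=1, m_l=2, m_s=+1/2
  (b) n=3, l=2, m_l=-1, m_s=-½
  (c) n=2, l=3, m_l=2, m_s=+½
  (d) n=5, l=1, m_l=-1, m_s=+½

(a) and (c)

(a) has |m_l| = 2 > l = 1, violating −l ≤ m_l ≤ l.
(c) has l = 3 ≥ n = 2, violating 0 ≤ l ≤ n−1.
The remaining sets (b), (d) satisfy all four rules.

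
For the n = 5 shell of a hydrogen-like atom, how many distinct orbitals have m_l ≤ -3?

3

With n = 5 the allowed l are 0, 1, …, 4.
Per l-value: l=3 → 1; l=4 → 2.
Total orbitals: 1 + 2 = 3.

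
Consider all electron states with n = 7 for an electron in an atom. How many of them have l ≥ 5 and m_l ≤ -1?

22

Per l-value: l=5 → 5; l=6 → 6.
Orbitals: 5 + 6 = 11. Each orbital carries two spin states, so 11 × 2 = 22 states.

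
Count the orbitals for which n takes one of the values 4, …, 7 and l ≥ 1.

122

For each n in the range, tally the orbitals obeying l ≥ 1:
n=4 → 15; n=5 → 24; n=6 → 35; n=7 → 48.
Total orbitals: 15 + 24 + 35 + 48 = 122.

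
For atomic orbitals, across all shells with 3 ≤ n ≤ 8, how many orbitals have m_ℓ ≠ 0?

166

Work shell by shell — for each n, count the (ℓ, m_ℓ) pairs that satisfy m_ℓ ≠ 0:
n=3 → 6; n=4 → 12; n=5 → 20; n=6 → 30; n=7 → 42; n=8 → 56.
Total orbitals: 6 + 12 + 20 + 30 + 42 + 56 = 166.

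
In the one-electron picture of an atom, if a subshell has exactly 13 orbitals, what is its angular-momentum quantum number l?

2l+1 = 13 gives l = 6.

l = 6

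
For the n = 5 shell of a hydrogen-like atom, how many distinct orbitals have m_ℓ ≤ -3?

3

For n = 5, ℓ ranges over 0 … 4.
Orbitals with m_ℓ ≤ -3, by ℓ: ℓ=3 → 1; ℓ=4 → 2.
Total orbitals: 1 + 2 = 3.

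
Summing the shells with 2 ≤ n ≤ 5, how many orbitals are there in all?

Shell n has n² orbitals: 2²=4 + 3²=9 + 4²=16 + 5²=25 = 54 orbitals.

54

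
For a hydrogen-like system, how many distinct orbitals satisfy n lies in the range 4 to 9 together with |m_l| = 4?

30

Count contributing orbitals for each principal shell:
n=5 → 2; n=6 → 4; n=7 → 6; n=8 → 8; n=9 → 10.
Total orbitals: 2 + 4 + 6 + 8 + 10 = 30.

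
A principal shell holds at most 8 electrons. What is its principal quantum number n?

n = 2

2n² = 8 ⇒ n² = 4 ⇒ n = 2.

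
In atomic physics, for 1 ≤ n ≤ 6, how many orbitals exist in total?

91

Total orbitals = 1² + 2² + 3² + 4² + 5² + 6² = 91.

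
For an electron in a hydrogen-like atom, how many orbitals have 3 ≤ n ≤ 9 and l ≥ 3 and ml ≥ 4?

35

Go shell by shell, enumerating (l, ml) with l ≥ 3 and ml ≥ 4:
n=5 → 1; n=6 → 3; n=7 → 6; n=8 → 10; n=9 → 15.
Total orbitals: 1 + 3 + 6 + 10 + 15 = 35.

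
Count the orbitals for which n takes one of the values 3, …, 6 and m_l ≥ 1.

34

Count contributing orbitals for each principal shell:
n=3 → 3; n=4 → 6; n=5 → 10; n=6 → 15.
Total orbitals: 3 + 6 + 10 + 15 = 34.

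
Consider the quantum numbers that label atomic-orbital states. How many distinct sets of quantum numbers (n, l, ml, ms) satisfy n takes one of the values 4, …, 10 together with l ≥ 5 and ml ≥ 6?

Count contributing orbitals for each principal shell:
n=7 → 1; n=8 → 3; n=9 → 6; n=10 → 10.
Orbitals: 1 + 3 + 6 + 10 = 20. Including both spin states (ms = ±1/2) gives 2 × 20 = 40 states.

40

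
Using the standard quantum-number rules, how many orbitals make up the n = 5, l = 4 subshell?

A subshell has 2l+1 orbitals; with l = 4, that's 9.

9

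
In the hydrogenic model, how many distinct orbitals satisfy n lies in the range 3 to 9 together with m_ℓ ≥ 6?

10

Count contributing orbitals for each principal shell:
n=7 → 1; n=8 → 3; n=9 → 6.
Total orbitals: 1 + 3 + 6 = 10.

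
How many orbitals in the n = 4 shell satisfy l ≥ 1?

For n = 4, l ranges over 0 … 3.
The (l, m_l) pairs meeting l ≥ 1 give: l=1 → 3; l=2 → 5; l=3 → 7.
Total orbitals: 3 + 5 + 7 = 15.

15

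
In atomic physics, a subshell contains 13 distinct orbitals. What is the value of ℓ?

ℓ = 6

2ℓ+1 = 13 gives ℓ = 6.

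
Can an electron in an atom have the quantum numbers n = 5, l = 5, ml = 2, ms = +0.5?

The orbital quantum number must satisfy 0 ≤ l ≤ n−1. With n = 5 the allowed l values are 0, 1, 2, 3, 4, so l = 5 is out of range.

Invalid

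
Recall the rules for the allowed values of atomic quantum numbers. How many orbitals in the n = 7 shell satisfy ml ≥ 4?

6

For n = 7, l ranges over 0 … 6.
Orbitals with ml ≥ 4, by l: l=4 → 1; l=5 → 2; l=6 → 3.
Total orbitals: 1 + 2 + 3 = 6.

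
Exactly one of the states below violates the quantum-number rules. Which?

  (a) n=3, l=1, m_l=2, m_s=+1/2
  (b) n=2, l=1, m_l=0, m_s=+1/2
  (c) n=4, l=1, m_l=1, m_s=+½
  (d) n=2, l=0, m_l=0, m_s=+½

(a) has |m_l| = 2 > l = 1, violating −l ≤ m_l ≤ l.
The remaining sets (b), (c), (d) satisfy all four rules.

(a)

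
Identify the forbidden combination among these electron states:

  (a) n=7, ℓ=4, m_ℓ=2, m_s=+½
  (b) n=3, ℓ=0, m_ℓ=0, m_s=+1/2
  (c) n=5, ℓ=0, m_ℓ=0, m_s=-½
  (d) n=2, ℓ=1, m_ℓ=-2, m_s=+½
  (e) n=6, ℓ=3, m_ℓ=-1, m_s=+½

(d)

(d) has |m_ℓ| = 2 > ℓ = 1, violating −ℓ ≤ m_ℓ ≤ ℓ.
The remaining sets (a), (b), (c), (e) satisfy all four rules.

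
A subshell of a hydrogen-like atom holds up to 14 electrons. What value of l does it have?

2(2l+1) = 14 ⇒ 2l+1 = 7 ⇒ l = 3.

l = 3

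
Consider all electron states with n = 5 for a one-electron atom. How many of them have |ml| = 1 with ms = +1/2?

For n = 5, l ranges over 0 … 4.
The (l, ml) pairs meeting |ml| = 1 give: l=1 → 2; l=2 → 2; l=3 → 2; l=4 → 2.
Orbitals: 2 + 2 + 2 + 2 = 8. With ms fixed to a single value there is one state per orbital, giving 8 states.

8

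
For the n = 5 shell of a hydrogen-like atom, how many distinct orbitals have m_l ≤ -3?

3

For n = 5, l ranges over 0 … 4.
Contributions: l=3 → 1; l=4 → 2.
Total orbitals: 1 + 2 = 3.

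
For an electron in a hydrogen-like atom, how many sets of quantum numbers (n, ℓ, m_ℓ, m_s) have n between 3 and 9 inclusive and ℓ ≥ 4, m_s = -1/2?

Work shell by shell — for each n, count the (ℓ, m_ℓ) pairs that satisfy ℓ ≥ 4:
n=5 → 9; n=6 → 20; n=7 → 33; n=8 → 48; n=9 → 65.
Orbitals: 9 + 20 + 33 + 48 + 65 = 175. With m_s fixed to -1/2 there is one state per orbital, so 175 states.

175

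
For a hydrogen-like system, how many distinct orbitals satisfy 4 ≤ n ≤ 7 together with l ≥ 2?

110

Treat each shell separately and count matching orbitals:
n=4 → 12; n=5 → 21; n=6 → 32; n=7 → 45.
Total orbitals: 12 + 21 + 32 + 45 = 110.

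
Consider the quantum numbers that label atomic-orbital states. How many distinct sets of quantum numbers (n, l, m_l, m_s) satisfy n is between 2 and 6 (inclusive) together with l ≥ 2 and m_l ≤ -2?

40

Per-shell orbital counts meeting the constraint:
n=3 → 1; n=4 → 3; n=5 → 6; n=6 → 10.
Orbitals: 1 + 3 + 6 + 10 = 20. Including both spin states (m_s = ±1/2) gives 2 × 20 = 40 states.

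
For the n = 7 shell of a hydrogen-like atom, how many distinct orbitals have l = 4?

9

Orbitals with l = 4, by l: l=4 → 9.
Total orbitals: 9.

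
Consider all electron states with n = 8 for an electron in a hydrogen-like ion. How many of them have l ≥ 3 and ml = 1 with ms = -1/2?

Orbitals with l ≥ 3 and ml = 1, by l: l=3 → 1; l=4 → 1; l=5 → 1; l=6 → 1; l=7 → 1.
Orbitals: 1 + 1 + 1 + 1 + 1 = 5. With ms fixed to a single value there is one state per orbital, giving 5 states.

5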